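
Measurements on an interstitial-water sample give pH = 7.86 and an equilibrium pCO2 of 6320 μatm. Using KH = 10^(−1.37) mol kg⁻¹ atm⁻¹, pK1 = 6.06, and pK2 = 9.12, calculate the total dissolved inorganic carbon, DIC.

DIC = 18.2 mmol/kg

[CO2*] = KH · pCO2 = 10^(−1.37) × 6320×10^-6 = 2.696×10^-4 mol/kg
α₀ = 1/(1 + K1/[H⁺] + K1K2/[H⁺]²) = 1/(1 + 10^+1.80 + 10^+0.54) = 0.01480
DIC = [CO2*]/α₀ = 2.696×10^-4 / 0.01480 = 18.2 mmol/kg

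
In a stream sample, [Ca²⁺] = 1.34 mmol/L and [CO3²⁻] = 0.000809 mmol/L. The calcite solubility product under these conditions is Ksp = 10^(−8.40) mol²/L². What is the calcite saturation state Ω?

Ω = 0.272

Ksp = 10^(−8.40) = 3.981×10^-9
Ω = [Ca²⁺][CO3²⁻]/Ksp = (1.34×10^-3)(0.000809×10^-3) / 3.981×10^-9 = 0.272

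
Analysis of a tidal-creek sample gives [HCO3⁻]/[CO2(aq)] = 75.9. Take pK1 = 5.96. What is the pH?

From K1 = [H⁺][HCO3⁻]/[CO2(aq)]:  pH = pK1 + log₁₀([HCO3⁻]/[CO2(aq)])
log₁₀(75.9) = +1.880
pH = 5.96 + (+1.880) = 7.84

pH = 7.84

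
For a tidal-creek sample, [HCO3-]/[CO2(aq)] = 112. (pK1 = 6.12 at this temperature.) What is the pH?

pH = 8.17

From K1 = [H⁺][HCO3-]/[CO2(aq)]:  pH = pK1 + log₁₀([HCO3-]/[CO2(aq)])
log₁₀(112) = +2.049
pH = 6.12 + (+2.049) = 8.17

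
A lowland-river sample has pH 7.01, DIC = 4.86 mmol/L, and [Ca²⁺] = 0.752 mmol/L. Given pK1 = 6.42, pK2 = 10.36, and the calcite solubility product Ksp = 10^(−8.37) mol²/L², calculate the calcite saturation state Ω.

α₂ = 1 / (1 + [H⁺]/K2 + [H⁺]²/(K1K2)) = 1 / (1 + 10^+3.35 + 10^+2.76)
   = 1 / (1 + 2238.7 + 575.44) = 1/2815.2 = 0.0003552
[CO3²⁻] = α₂ × DIC = 0.0003552 × 4.86 = 0.001726 mmol/L = 1.726 μmol/L
Ksp = 10^(−8.37) = 4.266×10^-9
Ω = [Ca²⁺][CO3²⁻]/Ksp = (0.752×10^-3)(1.726×10^-6) / 4.266×10^-9 = 0.304

Ω = 0.304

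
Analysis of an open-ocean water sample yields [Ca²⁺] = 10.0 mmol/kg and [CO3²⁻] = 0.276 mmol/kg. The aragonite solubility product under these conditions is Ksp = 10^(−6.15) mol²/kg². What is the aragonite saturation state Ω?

Ω = 3.90

Ksp = 10^(−6.15) = 7.079×10^-7
Ω = [Ca²⁺][CO3²⁻]/Ksp = (10.0×10^-3)(0.276×10^-3) / 7.079×10^-7 = 3.90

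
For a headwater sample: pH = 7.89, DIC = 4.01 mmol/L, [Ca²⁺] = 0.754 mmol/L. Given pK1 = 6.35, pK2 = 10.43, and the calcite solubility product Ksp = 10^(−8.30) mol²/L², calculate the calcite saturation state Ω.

α₂ = 1 / (1 + [H⁺]/K2 + [H⁺]²/(K1K2)) = 1 / (1 + 10^+2.54 + 10^+1.00)
   = 1 / (1 + 346.74 + 10.000) = 1/357.74 = 0.002795
[CO3²⁻] = α₂ × DIC = 0.002795 × 4.01 = 0.01121 mmol/L = 11.21 μmol/L
Ksp = 10^(−8.30) = 5.012×10^-9
Ω = [Ca²⁺][CO3²⁻]/Ksp = (0.754×10^-3)(1.121×10^-5) / 5.012×10^-9 = 1.69

Ω = 1.69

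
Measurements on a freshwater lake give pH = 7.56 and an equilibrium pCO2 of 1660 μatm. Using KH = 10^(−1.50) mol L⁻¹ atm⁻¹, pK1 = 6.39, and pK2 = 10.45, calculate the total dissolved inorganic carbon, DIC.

[CO2*] = KH · pCO2 = 10^(−1.50) × 1660×10^-6 = 5.249×10^-5 mol/L
α₀ = 1/(1 + K1/[H⁺] + K1K2/[H⁺]²) = 1/(1 + 10^+1.17 + 10^-1.72) = 0.06325
DIC = [CO2*]/α₀ = 5.249×10^-5 / 0.06325 = 0.830 mmol/L

DIC = 0.830 mmol/L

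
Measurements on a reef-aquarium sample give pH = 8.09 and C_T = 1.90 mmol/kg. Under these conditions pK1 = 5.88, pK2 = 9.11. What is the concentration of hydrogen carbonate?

α₁ = 1 / (1 + [H⁺]/K1 + K2/[H⁺]) = 1 / (1 + 10^-2.21 + 10^-1.02)
   = 1 / (1 + 0.0061660 + 0.095499) = 1/1.1017 = 0.9077
[HCO3⁻] = α₁ × DIC = 0.9077 × 1.90 = 1.72 mmol/kg

[HCO3⁻] = 1.72 mmol/kg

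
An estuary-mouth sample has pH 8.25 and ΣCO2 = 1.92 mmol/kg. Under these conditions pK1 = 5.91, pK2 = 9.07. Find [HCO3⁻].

α₁ = 1 / (1 + [H⁺]/K1 + K2/[H⁺]) = 1 / (1 + 10^-2.34 + 10^-0.82)
   = 1 / (1 + 0.0045709 + 0.15136) = 1/1.1559 = 0.8651
[HCO3⁻] = α₁ × DIC = 0.8651 × 1.92 = 1.66 mmol/kg

[HCO3⁻] = 1.66 mmol/kg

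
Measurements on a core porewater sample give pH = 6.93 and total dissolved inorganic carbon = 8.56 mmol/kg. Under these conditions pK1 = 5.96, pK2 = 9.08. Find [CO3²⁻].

α₂ = 1 / (1 + [H⁺]/K2 + [H⁺]²/(K1K2)) = 1 / (1 + 10^+2.15 + 10^+1.18)
   = 1 / (1 + 141.25 + 15.136) = 1/157.39 = 0.006354
[CO3²⁻] = α₂ × DIC = 0.006354 × 8.56 = 0.0544 mmol/kg

[CO3²⁻] = 0.0544 mmol/kg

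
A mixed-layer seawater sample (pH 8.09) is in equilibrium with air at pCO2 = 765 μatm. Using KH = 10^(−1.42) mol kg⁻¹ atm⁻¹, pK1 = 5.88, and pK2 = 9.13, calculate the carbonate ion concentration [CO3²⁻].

[CO2*] = KH · pCO2 = 10^(−1.42) × 765×10^-6 = 2.908×10^-5 mol/kg
α₀ = 1/(1 + K1/[H⁺] + K1K2/[H⁺]²) = 1/(1 + 10^+2.21 + 10^+1.17) = 0.005619
DIC = [CO2*]/α₀ = 2.908×10^-5 / 0.005619 = 5.176 mmol/kg
[CO3²⁻] = α₂·DIC; α₂ = 0.08311, so [CO3²⁻] = 0.08311 × 5.176 = 0.430 mmol/kg

[CO3²⁻] = 0.430 mmol/kg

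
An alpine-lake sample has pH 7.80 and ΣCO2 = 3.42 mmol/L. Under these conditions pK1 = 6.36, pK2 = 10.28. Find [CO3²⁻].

α₂ = 1 / (1 + [H⁺]/K2 + [H⁺]²/(K1K2)) = 1 / (1 + 10^+2.48 + 10^+1.04)
   = 1 / (1 + 302.00 + 10.965) = 1/313.96 = 0.003185
[CO3²⁻] = α₂ × DIC = 0.003185 × 3.42 = 0.0109 mmol/L = 10.9 μmol/L

[CO3²⁻] = 10.9 μmol/L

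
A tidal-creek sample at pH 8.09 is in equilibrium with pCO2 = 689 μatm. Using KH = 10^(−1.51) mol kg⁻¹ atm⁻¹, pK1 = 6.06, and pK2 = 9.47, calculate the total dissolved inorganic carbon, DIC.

[CO2*] = KH · pCO2 = 10^(−1.51) × 689×10^-6 = 2.129×10^-5 mol/kg
α₀ = 1/(1 + K1/[H⁺] + K1K2/[H⁺]²) = 1/(1 + 10^+2.03 + 10^+0.65) = 0.008880
DIC = [CO2*]/α₀ = 2.129×10^-5 / 0.008880 = 2.40 mmol/kg

DIC = 2.40 mmol/kg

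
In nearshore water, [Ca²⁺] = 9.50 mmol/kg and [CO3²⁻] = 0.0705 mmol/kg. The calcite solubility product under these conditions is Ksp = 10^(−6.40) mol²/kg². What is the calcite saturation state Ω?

Ksp = 10^(−6.40) = 3.981×10^-7
Ω = [Ca²⁺][CO3²⁻]/Ksp = (9.50×10^-3)(0.0705×10^-3) / 3.981×10^-7 = 1.68

Ω = 1.68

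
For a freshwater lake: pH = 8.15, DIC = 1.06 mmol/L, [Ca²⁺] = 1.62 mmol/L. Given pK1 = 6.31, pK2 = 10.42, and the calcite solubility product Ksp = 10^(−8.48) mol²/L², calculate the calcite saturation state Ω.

α₂ = 1 / (1 + [H⁺]/K2 + [H⁺]²/(K1K2)) = 1 / (1 + 10^+2.27 + 10^+0.43)
   = 1 / (1 + 186.21 + 2.6915) = 1/189.90 = 0.005266
[CO3²⁻] = α₂ × DIC = 0.005266 × 1.06 = 0.005582 mmol/L = 5.582 μmol/L
Ksp = 10^(−8.48) = 3.311×10^-9
Ω = [Ca²⁺][CO3²⁻]/Ksp = (1.62×10^-3)(5.582×10^-6) / 3.311×10^-9 = 2.73

Ω = 2.73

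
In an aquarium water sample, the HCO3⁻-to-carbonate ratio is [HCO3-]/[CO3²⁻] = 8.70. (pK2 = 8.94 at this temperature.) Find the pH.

pH = 8.00

From K2 = [H⁺][CO3²⁻]/[HCO3-]:  pH = pK2 − log₁₀([HCO3-]/[CO3²⁻])
log₁₀(8.70) = +0.940
pH = 8.94 − (+0.940) = 8.00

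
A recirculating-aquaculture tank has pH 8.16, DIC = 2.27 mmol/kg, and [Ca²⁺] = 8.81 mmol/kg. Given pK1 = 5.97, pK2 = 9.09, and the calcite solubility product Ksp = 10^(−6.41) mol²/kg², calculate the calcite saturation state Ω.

Ω = 5.37

α₂ = 1 / (1 + [H⁺]/K2 + [H⁺]²/(K1K2)) = 1 / (1 + 10^+0.93 + 10^-1.26)
   = 1 / (1 + 8.5114 + 0.054954) = 1/9.5663 = 0.1045
[CO3²⁻] = α₂ × DIC = 0.1045 × 2.27 = 0.2373 mmol/kg
Ksp = 10^(−6.41) = 3.890×10^-7
Ω = [Ca²⁺][CO3²⁻]/Ksp = (8.81×10^-3)(2.373×10^-4) / 3.890×10^-7 = 5.37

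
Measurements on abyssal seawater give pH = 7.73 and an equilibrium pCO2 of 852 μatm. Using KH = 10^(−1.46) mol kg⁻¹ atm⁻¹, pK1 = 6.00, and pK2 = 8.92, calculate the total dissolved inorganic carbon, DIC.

DIC = 1.72 mmol/kg

[CO2*] = KH · pCO2 = 10^(−1.46) × 852×10^-6 = 2.954×10^-5 mol/kg
α₀ = 1/(1 + K1/[H⁺] + K1K2/[H⁺]²) = 1/(1 + 10^+1.73 + 10^+0.54) = 0.01719
DIC = [CO2*]/α₀ = 2.954×10^-5 / 0.01719 = 1.72 mmol/kg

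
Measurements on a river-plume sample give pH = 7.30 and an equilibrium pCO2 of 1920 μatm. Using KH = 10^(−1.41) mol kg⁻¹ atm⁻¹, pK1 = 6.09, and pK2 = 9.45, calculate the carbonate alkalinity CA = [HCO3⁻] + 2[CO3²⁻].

CA = 1.23 mmol/kg

[CO2*] = KH · pCO2 = 10^(−1.41) × 1920×10^-6 = 7.470×10^-5 mol/kg
α₀ = 1/(1 + K1/[H⁺] + K1K2/[H⁺]²) = 1/(1 + 10^+1.21 + 10^-0.94) = 0.05769
DIC = [CO2*]/α₀ = 7.470×10^-5 / 0.05769 = 1.295 mmol/kg
CA = (α₁ + 2α₂)·DIC = (0.9357 + 2×0.006624) × 1.295 = 1.23 mmol/kg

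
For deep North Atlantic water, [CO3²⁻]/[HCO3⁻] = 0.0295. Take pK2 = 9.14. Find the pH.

pH = 7.61

From K2 = [H⁺][CO3²⁻]/[HCO3⁻]:  pH = pK2 + log₁₀([CO3²⁻]/[HCO3⁻])
log₁₀(0.0295) = -1.530
pH = 9.14 + (-1.530) = 7.61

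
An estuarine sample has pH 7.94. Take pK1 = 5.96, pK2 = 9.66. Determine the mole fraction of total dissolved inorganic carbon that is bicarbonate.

α₁ = 0.971

α₁ = 1 / (1 + [H⁺]/K1 + K2/[H⁺]) = 1 / (1 + 10^-1.98 + 10^-1.72)
   = 1 / (1 + 0.010471 + 0.019055) = 1/1.0295 = 0.9713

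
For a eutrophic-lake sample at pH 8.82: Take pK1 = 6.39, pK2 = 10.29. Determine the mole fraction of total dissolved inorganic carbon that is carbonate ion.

α₂ = 1 / (1 + [H⁺]/K2 + [H⁺]²/(K1K2)) = 1 / (1 + 10^+1.47 + 10^-0.96)
   = 1 / (1 + 29.512 + 0.10965) = 1/30.622 = 0.03266

α₂ = 0.0327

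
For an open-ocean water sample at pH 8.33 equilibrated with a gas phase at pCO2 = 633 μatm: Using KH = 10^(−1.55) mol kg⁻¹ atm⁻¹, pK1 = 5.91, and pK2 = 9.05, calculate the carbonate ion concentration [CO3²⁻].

[CO2*] = KH · pCO2 = 10^(−1.55) × 633×10^-6 = 1.784×10^-5 mol/kg
α₀ = 1/(1 + K1/[H⁺] + K1K2/[H⁺]²) = 1/(1 + 10^+2.42 + 10^+1.70) = 0.003183
DIC = [CO2*]/α₀ = 1.784×10^-5 / 0.003183 = 5.604 mmol/kg
[CO3²⁻] = α₂·DIC; α₂ = 0.1595, so [CO3²⁻] = 0.1595 × 5.604 = 0.894 mmol/kg

[CO3²⁻] = 0.894 mmol/kg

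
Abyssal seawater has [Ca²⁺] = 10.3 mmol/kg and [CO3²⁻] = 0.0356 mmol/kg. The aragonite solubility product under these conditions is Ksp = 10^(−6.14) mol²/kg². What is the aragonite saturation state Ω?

Ksp = 10^(−6.14) = 7.244×10^-7
Ω = [Ca²⁺][CO3²⁻]/Ksp = (10.3×10^-3)(0.0356×10^-3) / 7.244×10^-7 = 0.506

Ω = 0.506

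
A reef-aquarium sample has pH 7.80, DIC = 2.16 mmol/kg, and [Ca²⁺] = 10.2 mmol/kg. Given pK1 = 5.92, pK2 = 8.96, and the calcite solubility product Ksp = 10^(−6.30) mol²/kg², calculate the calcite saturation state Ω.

Ω = 2.81

α₂ = 1 / (1 + [H⁺]/K2 + [H⁺]²/(K1K2)) = 1 / (1 + 10^+1.16 + 10^-0.72)
   = 1 / (1 + 14.454 + 0.19055) = 1/15.645 = 0.06392
[CO3²⁻] = α₂ × DIC = 0.06392 × 2.16 = 0.1381 mmol/kg
Ksp = 10^(−6.30) = 5.012×10^-7
Ω = [Ca²⁺][CO3²⁻]/Ksp = (10.2×10^-3)(1.381×10^-4) / 5.012×10^-7 = 2.81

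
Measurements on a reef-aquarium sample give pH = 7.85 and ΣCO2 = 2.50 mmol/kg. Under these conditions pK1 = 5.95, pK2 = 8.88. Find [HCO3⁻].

[HCO3⁻] = 2.26 mmol/kg

α₁ = 1 / (1 + [H⁺]/K1 + K2/[H⁺]) = 1 / (1 + 10^-1.90 + 10^-1.03)
   = 1 / (1 + 0.012589 + 0.093325) = 1/1.1059 = 0.9042
[HCO3⁻] = α₁ × DIC = 0.9042 × 2.50 = 2.26 mmol/kg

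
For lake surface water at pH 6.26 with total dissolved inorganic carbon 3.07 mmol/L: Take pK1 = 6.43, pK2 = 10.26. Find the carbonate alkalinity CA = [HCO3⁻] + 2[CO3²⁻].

CA = [HCO3⁻] + 2[CO3²⁻] = (α₁ + 2α₂)·DIC
At pH 6.26: [H⁺]/K1 = 10^0.17 = 1.4791, K2/[H⁺] = 10^-4.00 = 0.00010000
α₁ = 1/(1 + 1.4791 + 0.00010000) = 1/2.4792 = 0.4034; α₂ = α₁·K2/[H⁺] = 4.034×10^-5
α₁ + 2α₂ = 0.4034
CA = 0.4034 × 3.07 = 1.24 mmol/L

CA = 1.24 mmol/L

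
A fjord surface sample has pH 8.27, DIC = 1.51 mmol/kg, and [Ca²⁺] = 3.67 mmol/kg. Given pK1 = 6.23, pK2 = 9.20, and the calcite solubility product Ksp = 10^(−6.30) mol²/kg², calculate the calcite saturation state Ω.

Ω = 1.15

α₂ = 1 / (1 + [H⁺]/K2 + [H⁺]²/(K1K2)) = 1 / (1 + 10^+0.93 + 10^-1.11)
   = 1 / (1 + 8.5114 + 0.077625) = 1/9.5890 = 0.1043
[CO3²⁻] = α₂ × DIC = 0.1043 × 1.51 = 0.1575 mmol/kg
Ksp = 10^(−6.30) = 5.012×10^-7
Ω = [Ca²⁺][CO3²⁻]/Ksp = (3.67×10^-3)(1.575×10^-4) / 5.012×10^-7 = 1.15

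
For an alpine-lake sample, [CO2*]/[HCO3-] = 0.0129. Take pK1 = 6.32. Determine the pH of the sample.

pH = 8.21

From K1 = [H⁺][HCO3-]/[CO2*]:  pH = pK1 − log₁₀([CO2*]/[HCO3-])
log₁₀(0.0129) = -1.889
pH = 6.32 − (-1.889) = 8.21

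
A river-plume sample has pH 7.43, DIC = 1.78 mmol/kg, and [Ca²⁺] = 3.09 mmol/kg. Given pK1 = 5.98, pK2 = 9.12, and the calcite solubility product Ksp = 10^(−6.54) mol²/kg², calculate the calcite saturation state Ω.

α₂ = 1 / (1 + [H⁺]/K2 + [H⁺]²/(K1K2)) = 1 / (1 + 10^+1.69 + 10^+0.24)
   = 1 / (1 + 48.978 + 1.7378) = 1/51.716 = 0.01934
[CO3²⁻] = α₂ × DIC = 0.01934 × 1.78 = 0.03442 mmol/kg
Ksp = 10^(−6.54) = 2.884×10^-7
Ω = [Ca²⁺][CO3²⁻]/Ksp = (3.09×10^-3)(3.442×10^-5) / 2.884×10^-7 = 0.369

Ω = 0.369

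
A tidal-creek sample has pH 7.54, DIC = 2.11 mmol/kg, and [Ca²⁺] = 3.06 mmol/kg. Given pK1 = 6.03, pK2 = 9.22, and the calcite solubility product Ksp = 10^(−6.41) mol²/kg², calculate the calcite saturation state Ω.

Ω = 0.330

α₂ = 1 / (1 + [H⁺]/K2 + [H⁺]²/(K1K2)) = 1 / (1 + 10^+1.68 + 10^+0.17)
   = 1 / (1 + 47.863 + 1.4791) = 1/50.342 = 0.01986
[CO3²⁻] = α₂ × DIC = 0.01986 × 2.11 = 0.04191 mmol/kg
Ksp = 10^(−6.41) = 3.890×10^-7
Ω = [Ca²⁺][CO3²⁻]/Ksp = (3.06×10^-3)(4.191×10^-5) / 3.890×10^-7 = 0.330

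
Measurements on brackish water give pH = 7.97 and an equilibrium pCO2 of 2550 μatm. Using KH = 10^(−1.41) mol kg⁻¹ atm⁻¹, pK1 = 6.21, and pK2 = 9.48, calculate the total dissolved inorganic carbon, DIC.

DIC = 5.98 mmol/kg

[CO2*] = KH · pCO2 = 10^(−1.41) × 2550×10^-6 = 9.921×10^-5 mol/kg
α₀ = 1/(1 + K1/[H⁺] + K1K2/[H⁺]²) = 1/(1 + 10^+1.76 + 10^+0.25) = 0.01658
DIC = [CO2*]/α₀ = 9.921×10^-5 / 0.01658 = 5.98 mmol/kg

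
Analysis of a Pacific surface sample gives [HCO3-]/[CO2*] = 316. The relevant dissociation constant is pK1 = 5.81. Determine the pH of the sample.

pH = 8.31

From K1 = [H⁺][HCO3-]/[CO2*]:  pH = pK1 + log₁₀([HCO3-]/[CO2*])
log₁₀(316) = +2.500
pH = 5.81 + (+2.500) = 8.31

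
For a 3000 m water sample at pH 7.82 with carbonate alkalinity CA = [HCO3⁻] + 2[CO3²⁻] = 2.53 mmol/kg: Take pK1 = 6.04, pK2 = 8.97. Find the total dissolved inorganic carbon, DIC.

CA = [HCO3⁻] + 2[CO3²⁻] = (α₁ + 2α₂)·DIC
At pH 7.82: [H⁺]/K1 = 10^-1.78 = 0.016596, K2/[H⁺] = 10^-1.15 = 0.070795
α₁ = 1/(1 + 0.016596 + 0.070795) = 1/1.0874 = 0.9196; α₂ = α₁·K2/[H⁺] = 0.06511
α₁ + 2α₂ = 1.0498
DIC = CA / (α₁ + 2α₂) = 2.53 / 1.0498 = 2.41 mmol/kg

DIC = 2.41 mmol/kg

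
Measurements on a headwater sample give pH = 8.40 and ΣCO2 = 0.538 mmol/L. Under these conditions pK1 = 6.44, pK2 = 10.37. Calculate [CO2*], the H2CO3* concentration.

[CO2*] = 5.77 μmol/L

α₀ = 1 / (1 + K1/[H⁺] + K1K2/[H⁺]²) = 1 / (1 + 10^+1.96 + 10^-0.01)
   = 1 / (1 + 91.201 + 0.97724) = 1/93.178 = 0.01073
[CO2*] = α₀ × DIC = 0.01073 × 0.538 = 0.00577 mmol/L = 5.77 μmol/L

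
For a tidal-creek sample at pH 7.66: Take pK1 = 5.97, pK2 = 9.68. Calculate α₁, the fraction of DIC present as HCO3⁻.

α₁ = 1 / (1 + [H⁺]/K1 + K2/[H⁺]) = 1 / (1 + 10^-1.69 + 10^-2.02)
   = 1 / (1 + 0.020417 + 0.0095499) = 1/1.0300 = 0.9709

α₁ = 0.971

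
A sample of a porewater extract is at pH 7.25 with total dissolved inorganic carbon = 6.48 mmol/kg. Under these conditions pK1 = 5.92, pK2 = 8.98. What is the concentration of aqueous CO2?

α₀ = 1 / (1 + K1/[H⁺] + K1K2/[H⁺]²) = 1 / (1 + 10^+1.33 + 10^-0.40)
   = 1 / (1 + 21.380 + 0.39811) = 1/22.778 = 0.04390
[CO2*] = α₀ × DIC = 0.04390 × 6.48 = 0.284 mmol/kg

[CO2*] = 0.284 mmol/kg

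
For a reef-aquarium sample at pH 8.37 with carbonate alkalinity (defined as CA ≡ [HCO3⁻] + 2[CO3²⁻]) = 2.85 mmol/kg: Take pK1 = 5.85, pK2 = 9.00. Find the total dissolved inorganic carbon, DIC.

DIC = 2.40 mmol/kg

CA = [HCO3⁻] + 2[CO3²⁻] = (α₁ + 2α₂)·DIC
At pH 8.37: [H⁺]/K1 = 10^-2.52 = 0.0030200, K2/[H⁺] = 10^-0.63 = 0.23442
α₁ = 1/(1 + 0.0030200 + 0.23442) = 1/1.2374 = 0.8081; α₂ = α₁·K2/[H⁺] = 0.1894
α₁ + 2α₂ = 1.1870
DIC = CA / (α₁ + 2α₂) = 2.85 / 1.1870 = 2.40 mmol/kg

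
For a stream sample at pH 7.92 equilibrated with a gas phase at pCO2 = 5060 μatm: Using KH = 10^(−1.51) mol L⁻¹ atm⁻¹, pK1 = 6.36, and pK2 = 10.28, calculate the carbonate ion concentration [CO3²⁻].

[CO3²⁻] = 0.0248 mmol/L

[CO2*] = KH · pCO2 = 10^(−1.51) × 5060×10^-6 = 1.564×10^-4 mol/L
α₀ = 1/(1 + K1/[H⁺] + K1K2/[H⁺]²) = 1/(1 + 10^+1.56 + 10^-0.80) = 0.02669
DIC = [CO2*]/α₀ = 1.564×10^-4 / 0.02669 = 5.859 mmol/L
[CO3²⁻] = α₂·DIC; α₂ = 0.004230, so [CO3²⁻] = 0.004230 × 5.859 = 0.0248 mmol/L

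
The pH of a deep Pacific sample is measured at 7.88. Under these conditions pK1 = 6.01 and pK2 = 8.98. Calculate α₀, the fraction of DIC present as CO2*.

α₀ = 0.0123

α₀ = 1 / (1 + K1/[H⁺] + K1K2/[H⁺]²) = 1 / (1 + 10^+1.87 + 10^+0.77)
   = 1 / (1 + 74.131 + 5.8884) = 1/81.019 = 0.01234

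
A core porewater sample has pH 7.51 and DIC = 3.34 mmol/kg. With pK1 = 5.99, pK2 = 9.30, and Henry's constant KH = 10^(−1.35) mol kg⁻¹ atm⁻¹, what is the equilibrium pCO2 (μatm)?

pCO2 = 2160 μatm

α₀ = 1 / (1 + K1/[H⁺] + K1K2/[H⁺]²) = 1 / (1 + 10^+1.52 + 10^-0.27)
   = 1 / (1 + 33.113 + 0.53703) = 1/34.650 = 0.02886
[CO2*] = α₀ × DIC = 0.02886 × 3.34 = 0.09639 mmol/kg
pCO2 = [CO2*]/KH = 9.639×10^-5 / 4.467×10^-2 = 2160 μatm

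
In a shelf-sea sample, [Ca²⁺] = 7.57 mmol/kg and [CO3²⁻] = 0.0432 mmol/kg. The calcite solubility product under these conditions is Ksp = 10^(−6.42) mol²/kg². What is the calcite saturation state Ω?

Ω = 0.860

Ksp = 10^(−6.42) = 3.802×10^-7
Ω = [Ca²⁺][CO3²⁻]/Ksp = (7.57×10^-3)(0.0432×10^-3) / 3.802×10^-7 = 0.860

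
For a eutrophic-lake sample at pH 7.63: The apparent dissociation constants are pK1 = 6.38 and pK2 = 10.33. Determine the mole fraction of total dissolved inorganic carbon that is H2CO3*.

α₀ = 0.0531

α₀ = 1 / (1 + K1/[H⁺] + K1K2/[H⁺]²) = 1 / (1 + 10^+1.25 + 10^-1.45)
   = 1 / (1 + 17.783 + 0.035481) = 1/18.818 = 0.05314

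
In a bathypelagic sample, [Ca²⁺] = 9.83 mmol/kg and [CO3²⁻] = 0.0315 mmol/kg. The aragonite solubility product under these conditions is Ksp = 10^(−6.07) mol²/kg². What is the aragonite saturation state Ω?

Ksp = 10^(−6.07) = 8.511×10^-7
Ω = [Ca²⁺][CO3²⁻]/Ksp = (9.83×10^-3)(0.0315×10^-3) / 8.511×10^-7 = 0.364

Ω = 0.364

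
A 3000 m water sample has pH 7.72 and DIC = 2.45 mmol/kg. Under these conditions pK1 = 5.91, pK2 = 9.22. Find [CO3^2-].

α₂ = 1 / (1 + [H⁺]/K2 + [H⁺]²/(K1K2)) = 1 / (1 + 10^+1.50 + 10^-0.31)
   = 1 / (1 + 31.623 + 0.48978) = 1/33.113 = 0.03020
[CO3²⁻] = α₂ × DIC = 0.03020 × 2.45 = 0.0740 mmol/kg

[CO3²⁻] = 0.0740 mmol/kg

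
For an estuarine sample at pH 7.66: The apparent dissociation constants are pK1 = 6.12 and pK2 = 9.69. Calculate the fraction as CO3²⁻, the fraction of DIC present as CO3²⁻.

α₂ = 0.00899

α₂ = 1 / (1 + [H⁺]/K2 + [H⁺]²/(K1K2)) = 1 / (1 + 10^+2.03 + 10^+0.49)
   = 1 / (1 + 107.15 + 3.0903) = 1/111.24 = 0.008989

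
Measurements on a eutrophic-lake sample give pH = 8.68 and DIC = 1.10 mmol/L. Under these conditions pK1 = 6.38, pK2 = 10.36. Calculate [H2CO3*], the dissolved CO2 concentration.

[CO2*] = 5.37 μmol/L

α₀ = 1 / (1 + K1/[H⁺] + K1K2/[H⁺]²) = 1 / (1 + 10^+2.30 + 10^+0.62)
   = 1 / (1 + 199.53 + 4.1687) = 1/204.69 = 0.004885
[CO2*] = α₀ × DIC = 0.004885 × 1.10 = 0.00537 mmol/L = 5.37 μmol/L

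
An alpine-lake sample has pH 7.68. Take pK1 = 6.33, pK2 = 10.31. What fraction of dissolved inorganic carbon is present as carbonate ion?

α₂ = 0.00224

α₂ = 1 / (1 + [H⁺]/K2 + [H⁺]²/(K1K2)) = 1 / (1 + 10^+2.63 + 10^+1.28)
   = 1 / (1 + 426.58 + 19.055) = 1/446.63 = 0.002239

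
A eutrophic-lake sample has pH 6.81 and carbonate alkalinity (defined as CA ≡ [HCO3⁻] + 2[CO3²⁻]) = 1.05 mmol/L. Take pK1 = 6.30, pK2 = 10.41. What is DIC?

CA = [HCO3⁻] + 2[CO3²⁻] = (α₁ + 2α₂)·DIC
At pH 6.81: [H⁺]/K1 = 10^-0.51 = 0.30903, K2/[H⁺] = 10^-3.60 = 0.00025119
α₁ = 1/(1 + 0.30903 + 0.00025119) = 1/1.3093 = 0.7638; α₂ = α₁·K2/[H⁺] = 0.0001919
α₁ + 2α₂ = 0.7642
DIC = CA / (α₁ + 2α₂) = 1.05 / 0.7642 = 1.37 mmol/L

DIC = 1.37 mmol/L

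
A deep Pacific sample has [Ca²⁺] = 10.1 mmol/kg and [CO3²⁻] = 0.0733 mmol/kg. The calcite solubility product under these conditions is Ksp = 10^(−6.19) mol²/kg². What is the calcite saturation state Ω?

Ksp = 10^(−6.19) = 6.457×10^-7
Ω = [Ca²⁺][CO3²⁻]/Ksp = (10.1×10^-3)(0.0733×10^-3) / 6.457×10^-7 = 1.15

Ω = 1.15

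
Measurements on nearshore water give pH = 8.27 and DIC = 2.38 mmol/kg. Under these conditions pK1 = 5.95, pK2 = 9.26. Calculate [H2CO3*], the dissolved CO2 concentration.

α₀ = 1 / (1 + K1/[H⁺] + K1K2/[H⁺]²) = 1 / (1 + 10^+2.32 + 10^+1.33)
   = 1 / (1 + 208.93 + 21.380) = 1/231.31 = 0.004323
[CO2*] = α₀ × DIC = 0.004323 × 2.38 = 0.0103 mmol/kg = 10.3 μmol/kg

[CO2*] = 10.3 μmol/kg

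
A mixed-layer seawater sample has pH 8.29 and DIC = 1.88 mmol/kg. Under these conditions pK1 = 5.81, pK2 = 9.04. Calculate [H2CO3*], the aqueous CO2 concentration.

[CO2*] = 5.27 μmol/kg

α₀ = 1 / (1 + K1/[H⁺] + K1K2/[H⁺]²) = 1 / (1 + 10^+2.48 + 10^+1.73)
   = 1 / (1 + 302.00 + 53.703) = 1/356.70 = 0.002803
[CO2*] = α₀ × DIC = 0.002803 × 1.88 = 0.00527 mmol/kg = 5.27 μmol/kg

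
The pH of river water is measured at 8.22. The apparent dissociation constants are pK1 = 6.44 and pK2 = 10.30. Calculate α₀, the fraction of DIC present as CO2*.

α₀ = 0.0162

α₀ = 1 / (1 + K1/[H⁺] + K1K2/[H⁺]²) = 1 / (1 + 10^+1.78 + 10^-0.30)
   = 1 / (1 + 60.256 + 0.50119) = 1/61.757 = 0.01619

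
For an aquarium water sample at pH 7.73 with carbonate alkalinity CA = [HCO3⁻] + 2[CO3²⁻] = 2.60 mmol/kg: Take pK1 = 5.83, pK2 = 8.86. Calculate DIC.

CA = [HCO3⁻] + 2[CO3²⁻] = (α₁ + 2α₂)·DIC
At pH 7.73: [H⁺]/K1 = 10^-1.90 = 0.012589, K2/[H⁺] = 10^-1.13 = 0.074131
α₁ = 1/(1 + 0.012589 + 0.074131) = 1/1.0867 = 0.9202; α₂ = α₁·K2/[H⁺] = 0.06822
α₁ + 2α₂ = 1.0566
DIC = CA / (α₁ + 2α₂) = 2.60 / 1.0566 = 2.46 mmol/kg

DIC = 2.46 mmol/kg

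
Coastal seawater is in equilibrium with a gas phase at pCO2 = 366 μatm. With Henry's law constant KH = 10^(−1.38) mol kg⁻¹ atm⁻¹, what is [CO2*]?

KH = 10^(−1.38) = 4.169×10^-2 mol kg⁻¹ atm⁻¹
[CO2*] = KH · pCO2 = 4.169×10^-2 × 366×10^-6 atm = 1.53×10^-5 mol/kg

[CO2*] = 15.3 μmol/kg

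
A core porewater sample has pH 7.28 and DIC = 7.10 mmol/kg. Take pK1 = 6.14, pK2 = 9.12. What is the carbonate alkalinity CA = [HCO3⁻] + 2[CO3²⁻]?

CA = 6.72 mmol/kg

CA = [HCO3⁻] + 2[CO3²⁻] = (α₁ + 2α₂)·DIC
At pH 7.28: [H⁺]/K1 = 10^-1.14 = 0.072444, K2/[H⁺] = 10^-1.84 = 0.014454
α₁ = 1/(1 + 0.072444 + 0.014454) = 1/1.0869 = 0.9200; α₂ = α₁·K2/[H⁺] = 0.01330
α₁ + 2α₂ = 0.9466
CA = 0.9466 × 7.10 = 6.72 mmol/kg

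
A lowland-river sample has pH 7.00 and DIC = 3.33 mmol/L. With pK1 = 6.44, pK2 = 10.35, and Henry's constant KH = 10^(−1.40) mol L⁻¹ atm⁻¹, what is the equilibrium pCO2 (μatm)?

α₀ = 1 / (1 + K1/[H⁺] + K1K2/[H⁺]²) = 1 / (1 + 10^+0.56 + 10^-2.79)
   = 1 / (1 + 3.6308 + 0.0016218) = 1/4.6324 = 0.2159
[CO2*] = α₀ × DIC = 0.2159 × 3.33 = 0.7188 mmol/L
pCO2 = [CO2*]/KH = 7.188×10^-4 / 3.981×10^-2 = 1.81×10^4 μatm

pCO2 = 1.81×10^4 μatm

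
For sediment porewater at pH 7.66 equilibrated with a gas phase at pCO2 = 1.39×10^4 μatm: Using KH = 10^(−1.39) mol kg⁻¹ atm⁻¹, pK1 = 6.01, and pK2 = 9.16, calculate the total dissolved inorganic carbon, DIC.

DIC = 26.7 mmol/kg

[CO2*] = KH · pCO2 = 10^(−1.39) × 1.39×10^4×10^-6 = 5.663×10^-4 mol/kg
α₀ = 1/(1 + K1/[H⁺] + K1K2/[H⁺]²) = 1/(1 + 10^+1.65 + 10^+0.15) = 0.02124
DIC = [CO2*]/α₀ = 5.663×10^-4 / 0.02124 = 26.7 mmol/kg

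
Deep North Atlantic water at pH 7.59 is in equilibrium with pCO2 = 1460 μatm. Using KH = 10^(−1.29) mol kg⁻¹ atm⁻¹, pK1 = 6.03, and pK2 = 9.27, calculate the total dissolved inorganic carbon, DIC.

DIC = 2.85 mmol/kg

[CO2*] = KH · pCO2 = 10^(−1.29) × 1460×10^-6 = 7.488×10^-5 mol/kg
α₀ = 1/(1 + K1/[H⁺] + K1K2/[H⁺]²) = 1/(1 + 10^+1.56 + 10^-0.12) = 0.02627
DIC = [CO2*]/α₀ = 7.488×10^-5 / 0.02627 = 2.85 mmol/kg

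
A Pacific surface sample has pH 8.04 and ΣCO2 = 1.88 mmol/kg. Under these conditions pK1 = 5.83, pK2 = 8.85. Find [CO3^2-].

α₂ = 1 / (1 + [H⁺]/K2 + [H⁺]²/(K1K2)) = 1 / (1 + 10^+0.81 + 10^-1.40)
   = 1 / (1 + 6.4565 + 0.039811) = 1/7.4964 = 0.1334
[CO3²⁻] = α₂ × DIC = 0.1334 × 1.88 = 0.251 mmol/kg

[CO3²⁻] = 0.251 mmol/kg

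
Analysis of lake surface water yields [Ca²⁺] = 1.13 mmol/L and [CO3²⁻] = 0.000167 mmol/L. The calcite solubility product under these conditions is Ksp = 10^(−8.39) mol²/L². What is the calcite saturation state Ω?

Ω = 0.0463

Ksp = 10^(−8.39) = 4.074×10^-9
Ω = [Ca²⁺][CO3²⁻]/Ksp = (1.13×10^-3)(0.000167×10^-3) / 4.074×10^-9 = 0.0463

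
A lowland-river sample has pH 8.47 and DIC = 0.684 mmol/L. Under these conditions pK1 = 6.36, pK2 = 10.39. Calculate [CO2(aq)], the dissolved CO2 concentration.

α₀ = 1 / (1 + K1/[H⁺] + K1K2/[H⁺]²) = 1 / (1 + 10^+2.11 + 10^+0.19)
   = 1 / (1 + 128.82 + 1.5488) = 1/131.37 = 0.007612
[CO2*] = α₀ × DIC = 0.007612 × 0.684 = 0.00521 mmol/L = 5.21 μmol/L

[CO2*] = 5.21 μmol/L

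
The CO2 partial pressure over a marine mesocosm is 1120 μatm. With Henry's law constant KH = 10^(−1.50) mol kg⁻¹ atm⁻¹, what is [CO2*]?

[CO2*] = 35.4 μmol/kg

KH = 10^(−1.50) = 3.162×10^-2 mol kg⁻¹ atm⁻¹
[CO2*] = KH · pCO2 = 3.162×10^-2 × 1120×10^-6 atm = 3.54×10^-5 mol/kg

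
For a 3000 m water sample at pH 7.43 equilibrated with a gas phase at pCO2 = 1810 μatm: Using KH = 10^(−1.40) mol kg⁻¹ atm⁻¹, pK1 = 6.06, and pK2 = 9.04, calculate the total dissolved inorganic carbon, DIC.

[CO2*] = KH · pCO2 = 10^(−1.40) × 1810×10^-6 = 7.206×10^-5 mol/kg
α₀ = 1/(1 + K1/[H⁺] + K1K2/[H⁺]²) = 1/(1 + 10^+1.37 + 10^-0.24) = 0.03997
DIC = [CO2*]/α₀ = 7.206×10^-5 / 0.03997 = 1.80 mmol/kg

DIC = 1.80 mmol/kg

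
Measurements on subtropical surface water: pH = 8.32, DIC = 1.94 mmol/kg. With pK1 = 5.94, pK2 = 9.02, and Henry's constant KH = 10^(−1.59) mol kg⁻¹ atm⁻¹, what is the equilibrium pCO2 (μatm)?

α₀ = 1 / (1 + K1/[H⁺] + K1K2/[H⁺]²) = 1 / (1 + 10^+2.38 + 10^+1.68)
   = 1 / (1 + 239.88 + 47.863) = 1/288.75 = 0.003463
[CO2*] = α₀ × DIC = 0.003463 × 1.94 = 0.006719 mmol/kg = 6.719 μmol/kg
pCO2 = [CO2*]/KH = 6.719×10^-6 / 2.570×10^-2 = 261 μatm

pCO2 = 261 μatm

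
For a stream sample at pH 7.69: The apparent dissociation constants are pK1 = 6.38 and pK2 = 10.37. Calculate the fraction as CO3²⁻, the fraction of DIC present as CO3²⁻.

α₂ = 1 / (1 + [H⁺]/K2 + [H⁺]²/(K1K2)) = 1 / (1 + 10^+2.68 + 10^+1.37)
   = 1 / (1 + 478.63 + 23.442) = 1/503.07 = 0.001988

α₂ = 0.00199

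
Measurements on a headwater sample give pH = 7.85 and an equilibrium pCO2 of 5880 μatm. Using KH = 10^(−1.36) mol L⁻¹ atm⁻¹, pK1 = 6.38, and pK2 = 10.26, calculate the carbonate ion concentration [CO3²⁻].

[CO3²⁻] = 0.0295 mmol/L

[CO2*] = KH · pCO2 = 10^(−1.36) × 5880×10^-6 = 2.567×10^-4 mol/L
α₀ = 1/(1 + K1/[H⁺] + K1K2/[H⁺]²) = 1/(1 + 10^+1.47 + 10^-0.94) = 0.03265
DIC = [CO2*]/α₀ = 2.567×10^-4 / 0.03265 = 7.861 mmol/L
[CO3²⁻] = α₂·DIC; α₂ = 0.003749, so [CO3²⁻] = 0.003749 × 7.861 = 0.0295 mmol/L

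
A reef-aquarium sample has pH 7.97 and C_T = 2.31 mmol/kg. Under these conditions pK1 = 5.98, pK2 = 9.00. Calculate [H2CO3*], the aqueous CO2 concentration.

α₀ = 1 / (1 + K1/[H⁺] + K1K2/[H⁺]²) = 1 / (1 + 10^+1.99 + 10^+0.96)
   = 1 / (1 + 97.724 + 9.1201) = 1/107.84 = 0.009273
[CO2*] = α₀ × DIC = 0.009273 × 2.31 = 0.0214 mmol/kg

[CO2*] = 0.0214 mmol/kg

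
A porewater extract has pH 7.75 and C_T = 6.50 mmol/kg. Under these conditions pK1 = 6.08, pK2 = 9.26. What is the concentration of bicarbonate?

[HCO3⁻] = 6.18 mmol/kg

α₁ = 1 / (1 + [H⁺]/K1 + K2/[H⁺]) = 1 / (1 + 10^-1.67 + 10^-1.51)
   = 1 / (1 + 0.021380 + 0.030903) = 1/1.0523 = 0.9503
[HCO3⁻] = α₁ × DIC = 0.9503 × 6.50 = 6.18 mmol/kg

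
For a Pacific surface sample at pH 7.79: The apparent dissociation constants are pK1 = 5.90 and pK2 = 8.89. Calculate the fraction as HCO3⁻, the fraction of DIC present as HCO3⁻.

α₁ = 0.915

α₁ = 1 / (1 + [H⁺]/K1 + K2/[H⁺]) = 1 / (1 + 10^-1.89 + 10^-1.10)
   = 1 / (1 + 0.012882 + 0.079433) = 1/1.0923 = 0.9155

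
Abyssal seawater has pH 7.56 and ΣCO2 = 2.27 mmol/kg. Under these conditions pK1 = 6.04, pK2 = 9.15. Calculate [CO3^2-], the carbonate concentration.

[CO3²⁻] = 0.0553 mmol/kg

α₂ = 1 / (1 + [H⁺]/K2 + [H⁺]²/(K1K2)) = 1 / (1 + 10^+1.59 + 10^+0.07)
   = 1 / (1 + 38.905 + 1.1749) = 1/41.079 = 0.02434
[CO3²⁻] = α₂ × DIC = 0.02434 × 2.27 = 0.0553 mmol/kg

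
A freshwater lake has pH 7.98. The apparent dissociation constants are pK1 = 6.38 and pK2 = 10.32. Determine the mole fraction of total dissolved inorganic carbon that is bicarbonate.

α₁ = 0.971

α₁ = 1 / (1 + [H⁺]/K1 + K2/[H⁺]) = 1 / (1 + 10^-1.60 + 10^-2.34)
   = 1 / (1 + 0.025119 + 0.0045709) = 1/1.0297 = 0.9712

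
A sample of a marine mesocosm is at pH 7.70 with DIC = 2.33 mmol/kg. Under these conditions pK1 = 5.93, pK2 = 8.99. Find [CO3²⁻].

α₂ = 1 / (1 + [H⁺]/K2 + [H⁺]²/(K1K2)) = 1 / (1 + 10^+1.29 + 10^-0.48)
   = 1 / (1 + 19.498 + 0.33113) = 1/20.830 = 0.04801
[CO3²⁻] = α₂ × DIC = 0.04801 × 2.33 = 0.112 mmol/kg

[CO3²⁻] = 0.112 mmol/kg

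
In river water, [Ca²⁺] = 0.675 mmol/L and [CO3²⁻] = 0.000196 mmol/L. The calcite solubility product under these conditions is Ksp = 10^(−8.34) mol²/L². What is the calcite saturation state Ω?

Ksp = 10^(−8.34) = 4.571×10^-9
Ω = [Ca²⁺][CO3²⁻]/Ksp = (0.675×10^-3)(0.000196×10^-3) / 4.571×10^-9 = 0.0289

Ω = 0.0289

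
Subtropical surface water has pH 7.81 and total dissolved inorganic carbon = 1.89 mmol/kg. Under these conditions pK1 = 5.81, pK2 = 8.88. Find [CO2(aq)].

[CO2*] = 17.3 μmol/kg

α₀ = 1 / (1 + K1/[H⁺] + K1K2/[H⁺]²) = 1 / (1 + 10^+2.00 + 10^+0.93)
   = 1 / (1 + 100.00 + 8.5114) = 1/109.51 = 0.009131
[CO2*] = α₀ × DIC = 0.009131 × 1.89 = 0.0173 mmol/kg = 17.3 μmol/kg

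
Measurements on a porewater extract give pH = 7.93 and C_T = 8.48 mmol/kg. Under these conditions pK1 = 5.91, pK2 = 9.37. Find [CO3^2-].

[CO3²⁻] = 0.294 mmol/kg

α₂ = 1 / (1 + [H⁺]/K2 + [H⁺]²/(K1K2)) = 1 / (1 + 10^+1.44 + 10^-0.58)
   = 1 / (1 + 27.542 + 0.26303) = 1/28.805 = 0.03472
[CO3²⁻] = α₂ × DIC = 0.03472 × 8.48 = 0.294 mmol/kg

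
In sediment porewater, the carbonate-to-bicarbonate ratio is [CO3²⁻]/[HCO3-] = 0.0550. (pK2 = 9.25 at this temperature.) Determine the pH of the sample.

pH = 7.99

From K2 = [H⁺][CO3²⁻]/[HCO3-]:  pH = pK2 + log₁₀([CO3²⁻]/[HCO3-])
log₁₀(0.0550) = -1.260
pH = 9.25 + (-1.260) = 7.99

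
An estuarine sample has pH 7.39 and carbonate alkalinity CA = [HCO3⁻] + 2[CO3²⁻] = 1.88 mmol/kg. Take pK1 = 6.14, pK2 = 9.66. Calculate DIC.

CA = [HCO3⁻] + 2[CO3²⁻] = (α₁ + 2α₂)·DIC
At pH 7.39: [H⁺]/K1 = 10^-1.25 = 0.056234, K2/[H⁺] = 10^-2.27 = 0.0053703
α₁ = 1/(1 + 0.056234 + 0.0053703) = 1/1.0616 = 0.9420; α₂ = α₁·K2/[H⁺] = 0.005059
α₁ + 2α₂ = 0.9521
DIC = CA / (α₁ + 2α₂) = 1.88 / 0.9521 = 1.97 mmol/kg

DIC = 1.97 mmol/kg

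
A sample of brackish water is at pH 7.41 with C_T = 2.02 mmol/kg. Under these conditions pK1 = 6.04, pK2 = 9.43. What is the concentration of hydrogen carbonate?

[HCO3⁻] = 1.92 mmol/kg

α₁ = 1 / (1 + [H⁺]/K1 + K2/[H⁺]) = 1 / (1 + 10^-1.37 + 10^-2.02)
   = 1 / (1 + 0.042658 + 0.0095499) = 1/1.0522 = 0.9504
[HCO3⁻] = α₁ × DIC = 0.9504 × 2.02 = 1.92 mmol/kg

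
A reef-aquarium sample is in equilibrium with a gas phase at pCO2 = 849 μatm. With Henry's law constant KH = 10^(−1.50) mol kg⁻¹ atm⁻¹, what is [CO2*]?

KH = 10^(−1.50) = 3.162×10^-2 mol kg⁻¹ atm⁻¹
[CO2*] = KH · pCO2 = 3.162×10^-2 × 849×10^-6 atm = 2.68×10^-5 mol/kg

[CO2*] = 26.8 μmol/kg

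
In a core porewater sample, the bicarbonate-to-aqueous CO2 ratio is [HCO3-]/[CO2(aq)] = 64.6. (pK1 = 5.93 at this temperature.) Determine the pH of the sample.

pH = 7.74

From K1 = [H⁺][HCO3-]/[CO2(aq)]:  pH = pK1 + log₁₀([HCO3-]/[CO2(aq)])
log₁₀(64.6) = +1.810
pH = 5.93 + (+1.810) = 7.74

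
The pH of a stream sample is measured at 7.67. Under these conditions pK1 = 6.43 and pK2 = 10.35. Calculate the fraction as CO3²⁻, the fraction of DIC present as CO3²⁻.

α₂ = 1 / (1 + [H⁺]/K2 + [H⁺]²/(K1K2)) = 1 / (1 + 10^+2.68 + 10^+1.44)
   = 1 / (1 + 478.63 + 27.542) = 1/507.17 = 0.001972

α₂ = 0.00197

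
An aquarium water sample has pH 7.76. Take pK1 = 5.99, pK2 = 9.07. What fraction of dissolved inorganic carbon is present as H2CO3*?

α₀ = 1 / (1 + K1/[H⁺] + K1K2/[H⁺]²) = 1 / (1 + 10^+1.77 + 10^+0.46)
   = 1 / (1 + 58.884 + 2.8840) = 1/62.768 = 0.01593

α₀ = 0.0159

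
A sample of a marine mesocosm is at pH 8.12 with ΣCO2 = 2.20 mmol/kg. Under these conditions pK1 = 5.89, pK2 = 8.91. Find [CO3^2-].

α₂ = 1 / (1 + [H⁺]/K2 + [H⁺]²/(K1K2)) = 1 / (1 + 10^+0.79 + 10^-1.44)
   = 1 / (1 + 6.1660 + 0.036308) = 1/7.2023 = 0.1388
[CO3²⁻] = α₂ × DIC = 0.1388 × 2.20 = 0.305 mmol/kg

[CO3²⁻] = 0.305 mmol/kg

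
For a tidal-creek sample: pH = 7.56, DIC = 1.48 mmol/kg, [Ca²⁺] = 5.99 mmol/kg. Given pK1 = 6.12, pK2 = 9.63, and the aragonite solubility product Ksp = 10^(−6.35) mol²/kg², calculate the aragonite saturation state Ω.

Ω = 0.162

α₂ = 1 / (1 + [H⁺]/K2 + [H⁺]²/(K1K2)) = 1 / (1 + 10^+2.07 + 10^+0.63)
   = 1 / (1 + 117.49 + 4.2658) = 1/122.76 = 0.008146
[CO3²⁻] = α₂ × DIC = 0.008146 × 1.48 = 0.01206 mmol/kg = 12.06 μmol/kg
Ksp = 10^(−6.35) = 4.467×10^-7
Ω = [Ca²⁺][CO3²⁻]/Ksp = (5.99×10^-3)(1.206×10^-5) / 4.467×10^-7 = 0.162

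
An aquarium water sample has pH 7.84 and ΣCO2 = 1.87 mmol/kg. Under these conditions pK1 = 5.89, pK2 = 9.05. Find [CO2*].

α₀ = 1 / (1 + K1/[H⁺] + K1K2/[H⁺]²) = 1 / (1 + 10^+1.95 + 10^+0.74)
   = 1 / (1 + 89.125 + 5.4954) = 1/95.621 = 0.01046
[CO2*] = α₀ × DIC = 0.01046 × 1.87 = 0.0196 mmol/kg = 19.6 μmol/kg

[CO2*] = 19.6 μmol/kg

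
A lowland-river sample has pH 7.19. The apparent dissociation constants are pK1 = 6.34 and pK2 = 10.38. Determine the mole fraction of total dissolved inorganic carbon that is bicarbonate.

α₁ = 1 / (1 + [H⁺]/K1 + K2/[H⁺]) = 1 / (1 + 10^-0.85 + 10^-3.19)
   = 1 / (1 + 0.14125 + 0.00064565) = 1/1.1419 = 0.8757

α₁ = 0.876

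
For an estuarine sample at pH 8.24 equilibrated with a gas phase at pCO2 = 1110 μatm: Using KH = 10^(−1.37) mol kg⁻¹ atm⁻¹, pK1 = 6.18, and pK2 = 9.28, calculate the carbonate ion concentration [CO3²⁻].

[CO2*] = KH · pCO2 = 10^(−1.37) × 1110×10^-6 = 4.735×10^-5 mol/kg
α₀ = 1/(1 + K1/[H⁺] + K1K2/[H⁺]²) = 1/(1 + 10^+2.06 + 10^+1.02) = 0.007918
DIC = [CO2*]/α₀ = 4.735×10^-5 / 0.007918 = 5.980 mmol/kg
[CO3²⁻] = α₂·DIC; α₂ = 0.08292, so [CO3²⁻] = 0.08292 × 5.980 = 0.496 mmol/kg

[CO3²⁻] = 0.496 mmol/kg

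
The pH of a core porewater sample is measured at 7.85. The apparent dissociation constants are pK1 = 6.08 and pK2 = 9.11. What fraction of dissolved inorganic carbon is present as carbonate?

α₂ = 1 / (1 + [H⁺]/K2 + [H⁺]²/(K1K2)) = 1 / (1 + 10^+1.26 + 10^-0.51)
   = 1 / (1 + 18.197 + 0.30903) = 1/19.506 = 0.05127

α₂ = 0.0513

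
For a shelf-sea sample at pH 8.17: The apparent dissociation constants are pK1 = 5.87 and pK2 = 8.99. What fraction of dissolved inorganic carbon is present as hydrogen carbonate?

α₁ = 0.865

α₁ = 1 / (1 + [H⁺]/K1 + K2/[H⁺]) = 1 / (1 + 10^-2.30 + 10^-0.82)
   = 1 / (1 + 0.0050119 + 0.15136) = 1/1.1564 = 0.8648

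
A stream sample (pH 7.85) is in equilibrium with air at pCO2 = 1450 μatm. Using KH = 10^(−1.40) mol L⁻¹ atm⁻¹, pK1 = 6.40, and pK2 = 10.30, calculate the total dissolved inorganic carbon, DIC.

[CO2*] = KH · pCO2 = 10^(−1.40) × 1450×10^-6 = 5.773×10^-5 mol/L
α₀ = 1/(1 + K1/[H⁺] + K1K2/[H⁺]²) = 1/(1 + 10^+1.45 + 10^-1.00) = 0.03415
DIC = [CO2*]/α₀ = 5.773×10^-5 / 0.03415 = 1.69 mmol/L

DIC = 1.69 mmol/L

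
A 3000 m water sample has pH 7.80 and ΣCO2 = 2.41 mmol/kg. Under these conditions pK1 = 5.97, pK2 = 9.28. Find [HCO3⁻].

[HCO3⁻] = 2.30 mmol/kg

α₁ = 1 / (1 + [H⁺]/K1 + K2/[H⁺]) = 1 / (1 + 10^-1.83 + 10^-1.48)
   = 1 / (1 + 0.014791 + 0.033113) = 1/1.0479 = 0.9543
[HCO3⁻] = α₁ × DIC = 0.9543 × 2.41 = 2.30 mmol/kg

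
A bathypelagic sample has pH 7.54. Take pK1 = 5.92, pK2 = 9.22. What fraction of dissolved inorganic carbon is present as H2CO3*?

α₀ = 1 / (1 + K1/[H⁺] + K1K2/[H⁺]²) = 1 / (1 + 10^+1.62 + 10^-0.06)
   = 1 / (1 + 41.687 + 0.87096) = 1/43.558 = 0.02296

α₀ = 0.0230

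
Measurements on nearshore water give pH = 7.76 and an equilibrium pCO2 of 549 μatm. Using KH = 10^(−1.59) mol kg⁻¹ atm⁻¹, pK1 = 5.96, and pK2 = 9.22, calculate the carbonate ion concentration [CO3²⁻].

[CO2*] = KH · pCO2 = 10^(−1.59) × 549×10^-6 = 1.411×10^-5 mol/kg
α₀ = 1/(1 + K1/[H⁺] + K1K2/[H⁺]²) = 1/(1 + 10^+1.80 + 10^+0.34) = 0.01509
DIC = [CO2*]/α₀ = 1.411×10^-5 / 0.01509 = 0.9354 mmol/kg
[CO3²⁻] = α₂·DIC; α₂ = 0.03301, so [CO3²⁻] = 0.03301 × 0.9354 = 0.0309 mmol/kg

[CO3²⁻] = 0.0309 mmol/kg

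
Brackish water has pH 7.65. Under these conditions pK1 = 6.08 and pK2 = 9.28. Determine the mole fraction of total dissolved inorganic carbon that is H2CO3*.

α₀ = 1 / (1 + K1/[H⁺] + K1K2/[H⁺]²) = 1 / (1 + 10^+1.57 + 10^-0.06)
   = 1 / (1 + 37.154 + 0.87096) = 1/39.024 = 0.02562

α₀ = 0.0256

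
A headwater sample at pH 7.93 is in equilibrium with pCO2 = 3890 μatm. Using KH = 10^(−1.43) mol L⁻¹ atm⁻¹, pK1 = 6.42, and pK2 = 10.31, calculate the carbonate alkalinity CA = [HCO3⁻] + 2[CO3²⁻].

CA = 4.72 mmol/L

[CO2*] = KH · pCO2 = 10^(−1.43) × 3890×10^-6 = 1.445×10^-4 mol/L
α₀ = 1/(1 + K1/[H⁺] + K1K2/[H⁺]²) = 1/(1 + 10^+1.51 + 10^-0.87) = 0.02986
DIC = [CO2*]/α₀ = 1.445×10^-4 / 0.02986 = 4.841 mmol/L
CA = (α₁ + 2α₂)·DIC = (0.9661 + 2×0.004027) × 4.841 = 4.72 mmol/L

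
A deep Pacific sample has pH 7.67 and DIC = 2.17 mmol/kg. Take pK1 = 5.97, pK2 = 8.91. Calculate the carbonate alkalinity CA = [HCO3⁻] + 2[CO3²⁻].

CA = 2.25 mmol/kg

CA = [HCO3⁻] + 2[CO3²⁻] = (α₁ + 2α₂)·DIC
At pH 7.67: [H⁺]/K1 = 10^-1.70 = 0.019953, K2/[H⁺] = 10^-1.24 = 0.057544
α₁ = 1/(1 + 0.019953 + 0.057544) = 1/1.0775 = 0.9281; α₂ = α₁·K2/[H⁺] = 0.05341
α₁ + 2α₂ = 1.0349
CA = 1.0349 × 2.17 = 2.25 mmol/kg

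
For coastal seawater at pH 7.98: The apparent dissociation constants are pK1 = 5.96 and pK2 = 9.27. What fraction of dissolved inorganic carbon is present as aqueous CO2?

α₀ = 0.00900

α₀ = 1 / (1 + K1/[H⁺] + K1K2/[H⁺]²) = 1 / (1 + 10^+2.02 + 10^+0.73)
   = 1 / (1 + 104.71 + 5.3703) = 1/111.08 = 0.009002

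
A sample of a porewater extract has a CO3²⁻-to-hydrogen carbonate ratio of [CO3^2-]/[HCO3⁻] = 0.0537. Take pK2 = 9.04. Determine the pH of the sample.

pH = 7.77

From K2 = [H⁺][CO3^2-]/[HCO3⁻]:  pH = pK2 + log₁₀([CO3^2-]/[HCO3⁻])
log₁₀(0.0537) = -1.270
pH = 9.04 + (-1.270) = 7.77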